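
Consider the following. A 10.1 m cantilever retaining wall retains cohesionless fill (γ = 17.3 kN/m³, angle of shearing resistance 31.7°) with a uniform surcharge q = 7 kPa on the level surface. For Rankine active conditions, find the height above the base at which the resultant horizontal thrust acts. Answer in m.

K_a = 0.3111.
Triangular part P₁ = ½K_aγH² = 274.5 at H/3 = 3.367 m; rectangular part P₂ = K_a q H = 21.99 at H/2 = 5.050 m.
ȳ = (P₁·3.367 + P₂·5.050)/(P₁+P₂) = 3.492 m.

3.49 m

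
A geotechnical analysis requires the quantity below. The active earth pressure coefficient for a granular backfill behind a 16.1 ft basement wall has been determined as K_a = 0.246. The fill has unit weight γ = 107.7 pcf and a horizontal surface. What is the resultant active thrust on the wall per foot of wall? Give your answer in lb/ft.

P = ½ K_a γ H² = 0.5 × 0.246 × 107.7 × 16.1² = 3434 lb/ft.

3430 lb/ft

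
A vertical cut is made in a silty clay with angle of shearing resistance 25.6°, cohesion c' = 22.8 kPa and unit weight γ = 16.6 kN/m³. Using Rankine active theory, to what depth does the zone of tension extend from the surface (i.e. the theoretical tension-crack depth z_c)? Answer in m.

K_a = tan²(45° − 25.6°/2) = 0.3966; √K_a = 0.6297.
The active pressure is zero where K_a γ z = 2c√K_a, so z_c = 2c/(γ√K_a) = 2×22.8/(16.6×0.6297) = 4.362 m.

4.36 m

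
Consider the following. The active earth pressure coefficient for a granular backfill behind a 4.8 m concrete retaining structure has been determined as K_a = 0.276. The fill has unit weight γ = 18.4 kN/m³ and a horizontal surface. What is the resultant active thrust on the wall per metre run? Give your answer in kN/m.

P = ½ K_a γ H² = 0.5 × 0.276 × 18.4 × 4.8² = 58.50 kN/m.

58.5 kN/m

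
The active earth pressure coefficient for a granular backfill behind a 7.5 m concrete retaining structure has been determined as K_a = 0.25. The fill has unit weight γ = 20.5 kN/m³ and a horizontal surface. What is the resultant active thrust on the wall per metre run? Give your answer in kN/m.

P = ½ K_a γ H² = 0.5 × 0.25 × 20.5 × 7.5² = 144.1 kN/m.

144 kN/m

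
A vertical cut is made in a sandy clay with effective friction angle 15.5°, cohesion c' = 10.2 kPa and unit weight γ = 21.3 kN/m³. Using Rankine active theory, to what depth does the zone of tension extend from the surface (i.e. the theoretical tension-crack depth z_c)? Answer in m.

1.26 m

K_a = tan²(45° − 15.5°/2) = 0.5782; √K_a = 0.7604.
The active pressure is zero where K_a γ z = 2c√K_a, so z_c = 2c/(γ√K_a) = 2×10.2/(21.3×0.7604) = 1.260 m.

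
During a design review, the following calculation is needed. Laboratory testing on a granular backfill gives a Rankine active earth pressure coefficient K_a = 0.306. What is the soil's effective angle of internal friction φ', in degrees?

32.1°

K_a = tan²(45° − φ/2) ⇒ 45° − φ/2 = arctan(√0.306) = 28.95°.
φ = 2(45° − 28.95°) = 32.10°.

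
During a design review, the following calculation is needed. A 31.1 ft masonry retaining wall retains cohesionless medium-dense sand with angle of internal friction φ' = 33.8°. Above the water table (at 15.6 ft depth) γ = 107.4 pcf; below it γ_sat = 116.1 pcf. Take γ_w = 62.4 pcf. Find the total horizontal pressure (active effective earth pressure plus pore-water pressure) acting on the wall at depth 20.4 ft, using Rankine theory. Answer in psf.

851 psf

K_a = (1 − sin φ)/(1 + sin φ) = 0.2851.
γ' = 116.1 − 62.4 = 53.70 pcf.
Effective vertical stress at 20.4 ft: σ'_v = 107.4×15.6 + 53.70×4.80 = 1933 psf.
σ'_h = K_a σ'_v = 0.2851 × 1933 = 551.2 psf; u = γ_w × 4.80 = 299.5 psf.
Total σ_h = 551.2 + 299.5 = 850.7 psf.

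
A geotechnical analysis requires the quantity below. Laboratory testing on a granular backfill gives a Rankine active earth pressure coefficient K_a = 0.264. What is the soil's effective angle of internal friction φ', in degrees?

K_a = tan²(45° − φ/2) ⇒ 45° − φ/2 = arctan(√0.264) = 27.19°.
φ = 2(45° − 27.19°) = 35.61°.

35.6°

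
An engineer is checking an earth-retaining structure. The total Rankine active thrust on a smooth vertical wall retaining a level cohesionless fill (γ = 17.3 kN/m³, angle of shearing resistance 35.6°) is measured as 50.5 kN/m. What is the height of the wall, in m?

4.70 m

K_a = 0.2641. P_a = ½ K_a γ H² ⇒ H = √(2P_a/(K_a γ)).
H = √(2×50.5/(0.2641×17.3)) = 4.701 m.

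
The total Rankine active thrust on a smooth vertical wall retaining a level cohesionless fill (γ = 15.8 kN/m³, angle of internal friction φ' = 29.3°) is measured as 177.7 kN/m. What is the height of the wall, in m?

K_a = 0.3428. P_a = ½ K_a γ H² ⇒ H = √(2P_a/(K_a γ)).
H = √(2×177.7/(0.3428×15.8)) = 8.100 m.

8.10 m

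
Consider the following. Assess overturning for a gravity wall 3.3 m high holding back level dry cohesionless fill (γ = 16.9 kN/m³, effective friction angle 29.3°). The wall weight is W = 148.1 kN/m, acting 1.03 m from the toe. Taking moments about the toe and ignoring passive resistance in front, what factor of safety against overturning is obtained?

K_a = tan²(45° − 29.3°/2) = 0.3428.
P_a = ½K_aγH² = 0.5×0.3428×16.9×3.3² = 31.55 kN/m, acting at H/3 = 1.100 m above the base.
Overturning moment M_o = P_a × H/3 = 31.55 × 1.100 = 34.70.
Resisting moment M_r = W × 1.03 = 148.1 × 1.03 = 152.5.
FS_overturning = M_r/M_o = 152.5/34.70 = 4.396.

4.40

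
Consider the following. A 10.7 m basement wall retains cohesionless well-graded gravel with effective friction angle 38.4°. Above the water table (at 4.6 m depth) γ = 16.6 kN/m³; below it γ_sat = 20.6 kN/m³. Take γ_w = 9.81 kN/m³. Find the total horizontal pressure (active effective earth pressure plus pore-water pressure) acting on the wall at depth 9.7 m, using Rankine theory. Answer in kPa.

K_a = (1 − sin φ)/(1 + sin φ) = 0.2337.
γ' = 20.6 − 9.81 = 10.79 kN/m³.
Effective vertical stress at 9.7 m: σ'_v = 16.6×4.6 + 10.79×5.10 = 131.4 kPa.
σ'_h = K_a σ'_v = 0.2337 × 131.4 = 30.70 kPa; u = γ_w × 5.10 = 50.03 kPa.
Total σ_h = 30.70 + 50.03 = 80.74 kPa.

80.7 kPa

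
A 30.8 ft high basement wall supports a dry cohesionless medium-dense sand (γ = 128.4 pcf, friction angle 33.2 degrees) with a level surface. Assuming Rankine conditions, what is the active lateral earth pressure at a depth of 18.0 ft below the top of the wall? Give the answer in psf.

676 psf

K_a = (1 − sin φ)/(1 + sin φ) = 0.2924.
σ_h = K_a γ z = 0.2924 × 128.4 × 18.0 = 675.7 psf.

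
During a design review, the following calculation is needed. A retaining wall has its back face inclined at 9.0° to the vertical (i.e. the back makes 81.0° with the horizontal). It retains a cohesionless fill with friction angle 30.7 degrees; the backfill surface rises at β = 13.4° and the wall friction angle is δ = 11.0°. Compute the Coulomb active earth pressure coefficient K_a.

0.442

K_a = sin²(α+φ) / [sin²α · sin(α−δ) · (1 + √{sin(φ+δ)sin(φ−β) / (sin(α−δ)sin(α+β))})²].
With α = 81.0°, φ = 30.7°, δ = 11.0°, β = 13.4°: K_a = 0.4421.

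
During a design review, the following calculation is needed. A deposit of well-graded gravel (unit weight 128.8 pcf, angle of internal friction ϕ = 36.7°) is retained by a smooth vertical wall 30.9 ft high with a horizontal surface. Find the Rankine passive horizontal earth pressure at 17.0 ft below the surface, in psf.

K_p = (1 + sin φ)/(1 − sin φ) = 3.970.
σ_h = K_p γ z = 3.970 × 128.8 × 17.0 = 8694 psf.

8690 psf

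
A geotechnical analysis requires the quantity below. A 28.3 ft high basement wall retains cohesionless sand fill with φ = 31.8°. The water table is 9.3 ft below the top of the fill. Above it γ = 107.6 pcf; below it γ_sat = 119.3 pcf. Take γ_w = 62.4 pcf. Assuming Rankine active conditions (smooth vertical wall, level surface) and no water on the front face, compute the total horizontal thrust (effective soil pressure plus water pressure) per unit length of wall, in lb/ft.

K_a = tan²(45° − φ/2) = 0.3098.
γ' = 119.3 − 62.4 = 56.90 pcf. Depth below WT = 19.0 ft.
σ'_h at WT = K_a γ d_w = 310.0 psf; at base = 310.0 + K_a γ' × 19.0 = 644.9 psf.
P₁ (0–9.3 ft) = ½×310.0×9.3 = 1442. P₂ (9.3–28.3 ft) = ½(310.0+644.9)×19.0 = 9072.
P_w = ½ γ_w h₂² = 0.5×62.4×19.0² = 11260. Total = 1442+9072+11260 = 21780 lb/ft.

21800 lb/ft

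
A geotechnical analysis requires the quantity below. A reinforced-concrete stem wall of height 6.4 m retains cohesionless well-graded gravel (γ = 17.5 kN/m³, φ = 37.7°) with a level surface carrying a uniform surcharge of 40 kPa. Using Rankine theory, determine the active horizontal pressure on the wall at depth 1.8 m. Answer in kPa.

K_a = (1 − sin φ)/(1 + sin φ) = 0.2411.
σ_v = γz + q = 17.5 × 1.8 + 40 = 71.50 kPa.
σ_h = K_a σ_v = 0.2411 × 71.50 = 17.24 kPa.

17.2 kPa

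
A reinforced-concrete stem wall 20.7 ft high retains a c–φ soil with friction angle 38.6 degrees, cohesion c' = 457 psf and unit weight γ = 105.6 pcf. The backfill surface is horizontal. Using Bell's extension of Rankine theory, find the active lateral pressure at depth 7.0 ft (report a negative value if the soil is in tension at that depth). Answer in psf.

-269 psf

K_a = (1 − sin φ)/(1 + sin φ) = 0.2316.
σ_a = K_a γ z − 2c√K_a = 0.2316×105.6×7.0 − 2×457×0.4813 = -268.7 psf.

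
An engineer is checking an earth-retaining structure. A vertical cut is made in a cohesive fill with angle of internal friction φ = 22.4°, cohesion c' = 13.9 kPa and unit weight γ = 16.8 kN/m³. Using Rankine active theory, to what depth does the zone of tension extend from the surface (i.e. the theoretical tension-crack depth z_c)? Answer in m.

2.47 m

K_a = tan²(45° − 22.4°/2) = 0.4482; √K_a = 0.6694.
The active pressure is zero where K_a γ z = 2c√K_a, so z_c = 2c/(γ√K_a) = 2×13.9/(16.8×0.6694) = 2.472 m.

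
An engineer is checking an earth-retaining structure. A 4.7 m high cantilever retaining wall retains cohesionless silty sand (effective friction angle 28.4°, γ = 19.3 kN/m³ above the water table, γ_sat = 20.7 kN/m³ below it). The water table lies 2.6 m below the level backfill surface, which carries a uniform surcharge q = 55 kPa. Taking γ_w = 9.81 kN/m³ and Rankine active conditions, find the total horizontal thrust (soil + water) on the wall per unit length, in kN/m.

183 kN/m

K_a = tan²(45° − φ/2) = 0.3554.
γ' = 20.7 − 9.81 = 10.89 kN/m³. h₂ = H − d_w = 2.1 m.
σ'_h: at surface K_a·q = 19.54; at WT K_a(q+γd_w) = 37.38; at base K_a(q+γd_w+γ'h₂) = 45.50 kPa.
P₁ = ½(19.54+37.38)×2.6 = 74.00; P₂ = ½(37.38+45.50)×2.1 = 87.02; P_w = ½γ_w h₂² = 21.63.
Total = 74.00+87.02+21.63 = 182.7 kN/m.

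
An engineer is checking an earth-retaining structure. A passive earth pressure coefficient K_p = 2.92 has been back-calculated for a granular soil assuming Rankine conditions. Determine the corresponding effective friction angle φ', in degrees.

29.3°

K_p = (1+sin φ)/(1−sin φ) ⇒ sin φ = (K_p − 1)/(K_p + 1) = 0.4898.
φ = arcsin(0.4898) = 29.33°.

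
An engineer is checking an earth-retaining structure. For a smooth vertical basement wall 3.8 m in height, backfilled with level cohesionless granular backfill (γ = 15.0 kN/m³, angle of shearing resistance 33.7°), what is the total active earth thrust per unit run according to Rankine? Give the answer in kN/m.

K_a = tan²(45° − φ/2) = 0.2863.
P_a = ½ K_a γ H² = 0.5 × 0.2863 × 15.0 × 3.8² = 31.01 kN/m.

31.0 kN/m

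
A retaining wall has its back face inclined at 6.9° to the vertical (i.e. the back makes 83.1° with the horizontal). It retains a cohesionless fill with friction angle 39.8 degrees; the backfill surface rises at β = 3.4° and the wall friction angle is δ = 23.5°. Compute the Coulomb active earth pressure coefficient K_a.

K_a = sin²(α+φ) / [sin²α · sin(α−δ) · (1 + √{sin(φ+δ)sin(φ−β) / (sin(α−δ)sin(α+β))})²].
With α = 83.1°, φ = 39.8°, δ = 23.5°, β = 3.4°: K_a = 0.2604.

0.260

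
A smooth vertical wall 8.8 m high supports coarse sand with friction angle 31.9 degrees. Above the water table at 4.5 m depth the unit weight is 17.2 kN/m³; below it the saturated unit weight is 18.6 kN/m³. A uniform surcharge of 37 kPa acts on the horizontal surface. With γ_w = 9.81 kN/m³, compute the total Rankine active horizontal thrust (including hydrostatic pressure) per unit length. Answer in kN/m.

K_a = tan²(45° − φ/2) = 0.3085.
γ' = 18.6 − 9.81 = 8.790 kN/m³. h₂ = H − d_w = 4.3 m.
σ'_h: at surface K_a·q = 11.42; at WT K_a(q+γd_w) = 35.30; at base K_a(q+γd_w+γ'h₂) = 46.96 kPa.
P₁ = ½(11.42+35.30)×4.5 = 105.1; P₂ = ½(35.30+46.96)×4.3 = 176.8; P_w = ½γ_w h₂² = 90.69.
Total = 105.1+176.8+90.69 = 372.6 kN/m.

373 kN/m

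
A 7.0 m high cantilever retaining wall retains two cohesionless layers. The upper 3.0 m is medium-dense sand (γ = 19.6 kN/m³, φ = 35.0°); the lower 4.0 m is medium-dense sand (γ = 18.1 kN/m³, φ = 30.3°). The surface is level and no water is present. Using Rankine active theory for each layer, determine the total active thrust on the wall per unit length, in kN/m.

149 kN/m

K_a1 = tan²(45°−35.0°/2) = 0.2710; K_a2 = tan²(45°−30.3°/2) = 0.3293.
Layer 1: σ at base = K_a1 γ₁ h₁ = 15.93 kPa; P₁ = ½×15.93×3.0 = 23.90.
Layer 2: σ_v at top = γ₁h₁ = 58.80; σ_h top = K_a2×58.80 = 19.36; σ_h base = K_a2×(58.80+18.1×4.0) = 43.21.
P₂ = ½(19.36+43.21)×4.0 = 125.1. Total P_a = 23.90+125.1 = 149.0 kN/m.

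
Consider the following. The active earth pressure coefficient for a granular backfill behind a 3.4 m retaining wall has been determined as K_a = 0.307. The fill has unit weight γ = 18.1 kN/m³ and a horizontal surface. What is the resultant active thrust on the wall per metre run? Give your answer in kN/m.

32.1 kN/m

P = ½ K_a γ H² = 0.5 × 0.307 × 18.1 × 3.4² = 32.12 kN/m.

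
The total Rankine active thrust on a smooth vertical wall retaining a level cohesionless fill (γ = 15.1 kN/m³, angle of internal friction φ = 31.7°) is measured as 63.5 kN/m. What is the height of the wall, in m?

5.20 m

K_a = 0.3111. P_a = ½ K_a γ H² ⇒ H = √(2P_a/(K_a γ)).
H = √(2×63.5/(0.3111×15.1)) = 5.200 m.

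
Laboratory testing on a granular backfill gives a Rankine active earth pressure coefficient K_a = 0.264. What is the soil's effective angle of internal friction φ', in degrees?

35.6°

K_a = tan²(45° − φ/2) ⇒ 45° − φ/2 = arctan(√0.264) = 27.19°.
φ = 2(45° − 27.19°) = 35.61°.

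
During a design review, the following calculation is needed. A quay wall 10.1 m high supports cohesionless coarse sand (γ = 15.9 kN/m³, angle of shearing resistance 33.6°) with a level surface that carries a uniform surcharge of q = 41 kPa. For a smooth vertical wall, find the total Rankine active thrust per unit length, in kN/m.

352 kN/m

K_a = tan²(45° − φ/2) = 0.2875.
Soil triangle: ½ K_a γ H² = 0.5×0.2875×15.9×10.1² = 233.2 kN/m.
Surcharge rectangle: K_a q H = 0.2875×41×10.1 = 119.1 kN/m.
Total = 233.2 + 119.1 = 352.2 kN/m.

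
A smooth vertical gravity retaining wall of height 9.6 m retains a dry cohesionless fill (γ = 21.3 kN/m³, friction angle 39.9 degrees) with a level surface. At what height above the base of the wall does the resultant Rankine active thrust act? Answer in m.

K_a = 0.2184.
The pressure distribution is triangular, so the resultant acts at H/3 above the base = 9.6/3 = 3.200 m.

3.20 m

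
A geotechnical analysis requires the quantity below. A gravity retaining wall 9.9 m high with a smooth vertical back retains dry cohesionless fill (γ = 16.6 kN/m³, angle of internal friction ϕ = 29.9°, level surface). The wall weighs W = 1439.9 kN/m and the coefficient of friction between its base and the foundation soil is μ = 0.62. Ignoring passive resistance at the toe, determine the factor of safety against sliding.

K_a = tan²(45° − 29.9°/2) = 0.3347.
P_a = ½K_aγH² = 0.5×0.3347×16.6×9.9² = 272.3 kN/m, acting at H/3 = 3.300 m above the base.
FS_sliding = μW / P_a = 0.62×1439.9 / 272.3 = 3.279.

3.28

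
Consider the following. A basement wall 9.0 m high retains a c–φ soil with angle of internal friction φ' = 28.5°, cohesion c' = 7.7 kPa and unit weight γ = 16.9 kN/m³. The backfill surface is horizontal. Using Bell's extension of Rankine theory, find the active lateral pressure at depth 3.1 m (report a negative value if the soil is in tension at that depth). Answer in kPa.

K_a = (1 − sin φ)/(1 + sin φ) = 0.3540.
σ_a = K_a γ z − 2c√K_a = 0.3540×16.9×3.1 − 2×7.7×0.5949 = 9.381 kPa.

9.38 kPa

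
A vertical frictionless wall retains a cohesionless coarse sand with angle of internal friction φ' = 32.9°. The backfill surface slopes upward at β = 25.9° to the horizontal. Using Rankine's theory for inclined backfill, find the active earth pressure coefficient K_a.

K_a = cos β · (cos β − √(cos²β − cos²φ)) / (cos β + √(cos²β − cos²φ)).
cos β = 0.8996, cos φ = 0.8396, √(cos²β − cos²φ) = 0.3229.
K_a = 0.8996 × (0.8996 − 0.3229)/(0.8996 + 0.3229) = 0.4244.

0.424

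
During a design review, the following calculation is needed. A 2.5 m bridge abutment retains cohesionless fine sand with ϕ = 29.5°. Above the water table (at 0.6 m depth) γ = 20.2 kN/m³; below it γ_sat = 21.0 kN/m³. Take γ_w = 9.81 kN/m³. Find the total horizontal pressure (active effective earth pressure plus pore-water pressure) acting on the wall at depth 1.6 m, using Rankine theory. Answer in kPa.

K_a = (1 − sin φ)/(1 + sin φ) = 0.3401.
γ' = 21.0 − 9.81 = 11.19 kN/m³.
Effective vertical stress at 1.6 m: σ'_v = 20.2×0.6 + 11.19×1.00 = 23.31 kPa.
σ'_h = K_a σ'_v = 0.3401 × 23.31 = 7.928 kPa; u = γ_w × 1.00 = 9.810 kPa.
Total σ_h = 7.928 + 9.810 = 17.74 kPa.

17.7 kPa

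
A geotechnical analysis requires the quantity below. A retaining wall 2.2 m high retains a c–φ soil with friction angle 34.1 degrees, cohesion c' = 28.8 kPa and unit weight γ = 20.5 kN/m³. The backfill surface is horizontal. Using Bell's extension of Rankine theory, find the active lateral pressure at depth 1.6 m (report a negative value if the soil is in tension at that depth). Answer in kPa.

-21.3 kPa

K_a = (1 − sin φ)/(1 + sin φ) = 0.2815.
σ_a = K_a γ z − 2c√K_a = 0.2815×20.5×1.6 − 2×28.8×0.5306 = -21.33 kPa.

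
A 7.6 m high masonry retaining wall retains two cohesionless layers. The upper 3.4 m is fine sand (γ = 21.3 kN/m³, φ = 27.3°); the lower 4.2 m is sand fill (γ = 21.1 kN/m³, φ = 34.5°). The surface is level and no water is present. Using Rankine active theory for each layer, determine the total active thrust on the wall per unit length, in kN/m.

181 kN/m

K_a1 = tan²(45°−27.3°/2) = 0.3711; K_a2 = tan²(45°−34.5°/2) = 0.2768.
Layer 1: σ at base = K_a1 γ₁ h₁ = 26.88 kPa; P₁ = ½×26.88×3.4 = 45.69.
Layer 2: σ_v at top = γ₁h₁ = 72.42; σ_h top = K_a2×72.42 = 20.05; σ_h base = K_a2×(72.42+21.1×4.2) = 44.58.
P₂ = ½(20.05+44.58)×4.2 = 135.7. Total P_a = 45.69+135.7 = 181.4 kN/m.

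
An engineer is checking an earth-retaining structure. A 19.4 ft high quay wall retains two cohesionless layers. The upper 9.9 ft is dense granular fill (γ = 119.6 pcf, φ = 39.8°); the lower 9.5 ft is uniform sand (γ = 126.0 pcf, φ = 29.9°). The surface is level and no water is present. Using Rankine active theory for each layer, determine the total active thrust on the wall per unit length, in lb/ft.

K_a1 = tan²(45°−39.8°/2) = 0.2194; K_a2 = tan²(45°−29.9°/2) = 0.3347.
Layer 1: σ at base = K_a1 γ₁ h₁ = 259.8 psf; P₁ = ½×259.8×9.9 = 1286.
Layer 2: σ_v at top = γ₁h₁ = 1184; σ_h top = K_a2×1184 = 396.3; σ_h base = K_a2×(1184+126.0×9.5) = 796.9.
P₂ = ½(396.3+796.9)×9.5 = 5667. Total P_a = 1286+5667 = 6954 lb/ft.

6950 lb/ft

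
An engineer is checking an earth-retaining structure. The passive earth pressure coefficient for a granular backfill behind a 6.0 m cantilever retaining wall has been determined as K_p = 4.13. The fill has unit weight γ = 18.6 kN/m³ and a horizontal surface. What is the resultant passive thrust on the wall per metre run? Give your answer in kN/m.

P = ½ K_p γ H² = 0.5 × 4.13 × 18.6 × 6.0² = 1383 kN/m.

1380 kN/m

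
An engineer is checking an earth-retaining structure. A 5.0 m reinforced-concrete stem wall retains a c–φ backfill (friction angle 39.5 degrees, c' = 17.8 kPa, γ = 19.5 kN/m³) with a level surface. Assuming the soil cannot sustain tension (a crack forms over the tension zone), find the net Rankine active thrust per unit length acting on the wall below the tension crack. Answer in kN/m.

2.76 kN/m

K_a = 0.2224; √K_a = 0.4716.
Tension-crack depth z_c = 2c/(γ√K_a) = 2×17.8/(19.5×0.4716) = 3.871 m.
σ_a at base = K_a γ H − 2c√K_a = 0.2224×19.5×5.0 − 2×17.8×0.4716 = 4.897 kPa.
P_a = ½ × 4.897 × (H − z_c) = 0.5×4.897×1.129 = 2.765 kN/m.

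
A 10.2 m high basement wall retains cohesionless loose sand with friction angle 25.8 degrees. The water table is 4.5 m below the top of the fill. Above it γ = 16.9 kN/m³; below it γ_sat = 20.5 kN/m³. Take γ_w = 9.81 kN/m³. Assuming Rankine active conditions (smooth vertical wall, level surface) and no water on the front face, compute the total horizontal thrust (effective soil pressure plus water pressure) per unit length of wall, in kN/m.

466 kN/m

K_a = tan²(45° − φ/2) = 0.3935.
γ' = 20.5 − 9.81 = 10.69 kN/m³. Depth below WT = 5.7 m.
σ'_h at WT = K_a γ d_w = 29.93 kPa; at base = 29.93 + K_a γ' × 5.7 = 53.90 kPa.
P₁ (0–4.5 m) = ½×29.93×4.5 = 67.33. P₂ (4.5–10.2 m) = ½(29.93+53.90)×5.7 = 238.9.
P_w = ½ γ_w h₂² = 0.5×9.81×5.7² = 159.4. Total = 67.33+238.9+159.4 = 465.6 kN/m.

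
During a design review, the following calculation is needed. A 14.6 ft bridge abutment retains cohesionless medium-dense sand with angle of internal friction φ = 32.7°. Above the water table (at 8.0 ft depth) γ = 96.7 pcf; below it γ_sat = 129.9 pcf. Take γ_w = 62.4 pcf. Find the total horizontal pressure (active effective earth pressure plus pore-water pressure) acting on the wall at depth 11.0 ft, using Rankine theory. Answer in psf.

K_a = (1 − sin φ)/(1 + sin φ) = 0.2985.
γ' = 129.9 − 62.4 = 67.50 pcf.
Effective vertical stress at 11.0 ft: σ'_v = 96.7×8.0 + 67.50×3.00 = 976.1 psf.
σ'_h = K_a σ'_v = 0.2985 × 976.1 = 291.4 psf; u = γ_w × 3.00 = 187.2 psf.
Total σ_h = 291.4 + 187.2 = 478.6 psf.

479 psf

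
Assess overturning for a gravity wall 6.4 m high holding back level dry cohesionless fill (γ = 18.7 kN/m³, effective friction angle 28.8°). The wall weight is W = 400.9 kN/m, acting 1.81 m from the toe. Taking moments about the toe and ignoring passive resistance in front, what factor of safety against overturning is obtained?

2.54

K_a = tan²(45° − 28.8°/2) = 0.3498.
P_a = ½K_aγH² = 0.5×0.3498×18.7×6.4² = 133.9 kN/m, acting at H/3 = 2.133 m above the base.
Overturning moment M_o = P_a × H/3 = 133.9 × 2.133 = 285.8.
Resisting moment M_r = W × 1.81 = 400.9 × 1.81 = 725.6.
FS_overturning = M_r/M_o = 725.6/285.8 = 2.539.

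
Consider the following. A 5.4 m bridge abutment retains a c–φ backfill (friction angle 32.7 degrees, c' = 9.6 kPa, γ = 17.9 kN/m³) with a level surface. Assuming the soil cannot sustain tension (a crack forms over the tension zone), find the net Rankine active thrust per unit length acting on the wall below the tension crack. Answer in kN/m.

K_a = 0.2985; √K_a = 0.5464.
Tension-crack depth z_c = 2c/(γ√K_a) = 2×9.6/(17.9×0.5464) = 1.963 m.
σ_a at base = K_a γ H − 2c√K_a = 0.2985×17.9×5.4 − 2×9.6×0.5464 = 18.36 kPa.
P_a = ½ × 18.36 × (H − z_c) = 0.5×18.36×3.437 = 31.55 kN/m.

31.6 kN/m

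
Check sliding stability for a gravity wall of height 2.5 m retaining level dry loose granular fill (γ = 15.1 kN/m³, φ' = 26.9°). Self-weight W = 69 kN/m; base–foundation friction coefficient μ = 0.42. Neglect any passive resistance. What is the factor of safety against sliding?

1.63

K_a = tan²(45° − 26.9°/2) = 0.3770.
P_a = ½K_aγH² = 0.5×0.3770×15.1×2.5² = 17.79 kN/m, acting at H/3 = 0.8333 m above the base.
FS_sliding = μW / P_a = 0.42×69 / 17.79 = 1.629.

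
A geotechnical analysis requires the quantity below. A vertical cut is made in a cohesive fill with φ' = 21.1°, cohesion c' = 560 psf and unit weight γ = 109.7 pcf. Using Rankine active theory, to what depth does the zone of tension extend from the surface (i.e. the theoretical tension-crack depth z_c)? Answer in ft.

14.9 ft

K_a = tan²(45° − 21.1°/2) = 0.4706; √K_a = 0.6860.
The active pressure is zero where K_a γ z = 2c√K_a, so z_c = 2c/(γ√K_a) = 2×560/(109.7×0.6860) = 14.88 ft.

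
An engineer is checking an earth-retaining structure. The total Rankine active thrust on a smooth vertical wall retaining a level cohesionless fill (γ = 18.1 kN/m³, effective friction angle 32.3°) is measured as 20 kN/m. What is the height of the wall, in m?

K_a = 0.3035. P_a = ½ K_a γ H² ⇒ H = √(2P_a/(K_a γ)).
H = √(2×20/(0.3035×18.1)) = 2.699 m.

2.70 m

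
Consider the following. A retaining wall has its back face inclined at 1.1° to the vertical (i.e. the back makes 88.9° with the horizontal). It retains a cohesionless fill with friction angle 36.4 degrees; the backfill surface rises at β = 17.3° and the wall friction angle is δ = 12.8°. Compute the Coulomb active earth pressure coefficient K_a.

K_a = sin²(α+φ) / [sin²α · sin(α−δ) · (1 + √{sin(φ+δ)sin(φ−β) / (sin(α−δ)sin(α+β))})²].
With α = 88.9°, φ = 36.4°, δ = 12.8°, β = 17.3°: K_a = 0.2989.

0.299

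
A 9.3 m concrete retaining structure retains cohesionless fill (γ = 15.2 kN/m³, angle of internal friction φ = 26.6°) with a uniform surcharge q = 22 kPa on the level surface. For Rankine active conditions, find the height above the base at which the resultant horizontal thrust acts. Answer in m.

3.47 m

K_a = 0.3814.
Triangular part P₁ = ½K_aγH² = 250.7 at H/3 = 3.100 m; rectangular part P₂ = K_a q H = 78.04 at H/2 = 4.650 m.
ȳ = (P₁·3.100 + P₂·4.650)/(P₁+P₂) = 3.468 m.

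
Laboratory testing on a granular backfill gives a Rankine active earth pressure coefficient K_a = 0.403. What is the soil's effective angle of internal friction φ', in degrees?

25.2°

K_a = tan²(45° − φ/2) ⇒ 45° − φ/2 = arctan(√0.403) = 32.41°.
φ = 2(45° − 32.41°) = 25.18°.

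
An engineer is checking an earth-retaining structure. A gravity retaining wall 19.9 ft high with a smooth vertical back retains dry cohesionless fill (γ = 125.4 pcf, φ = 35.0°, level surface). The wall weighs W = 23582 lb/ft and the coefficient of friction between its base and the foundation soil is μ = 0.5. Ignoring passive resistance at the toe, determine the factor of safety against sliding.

1.75

K_a = tan²(45° − 35.0°/2) = 0.2710.
P_a = ½K_aγH² = 0.5×0.2710×125.4×19.9² = 6729 lb/ft, acting at H/3 = 6.633 ft above the base.
FS_sliding = μW / P_a = 0.5×23582 / 6729 = 1.752.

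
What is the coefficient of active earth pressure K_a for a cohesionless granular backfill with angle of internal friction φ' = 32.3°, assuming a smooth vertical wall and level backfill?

0.303

K_a = tan²(45° − φ/2) = tan²(28.85°) = 0.3035.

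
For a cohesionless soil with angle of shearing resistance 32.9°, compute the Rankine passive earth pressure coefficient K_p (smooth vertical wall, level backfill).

3.38

K_p = (1 + sin φ)/(1 − sin φ) = tan²(45° + 32.9°/2) = 3.378.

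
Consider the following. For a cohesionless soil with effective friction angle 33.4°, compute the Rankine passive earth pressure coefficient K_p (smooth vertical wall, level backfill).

K_p = (1 + sin φ)/(1 − sin φ) = tan²(45° + 33.4°/2) = 3.449.

3.45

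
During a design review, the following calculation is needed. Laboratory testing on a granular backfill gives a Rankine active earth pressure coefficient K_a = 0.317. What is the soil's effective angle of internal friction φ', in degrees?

31.2°

K_a = tan²(45° − φ/2) ⇒ 45° − φ/2 = arctan(√0.317) = 29.38°.
φ = 2(45° − 29.38°) = 31.24°.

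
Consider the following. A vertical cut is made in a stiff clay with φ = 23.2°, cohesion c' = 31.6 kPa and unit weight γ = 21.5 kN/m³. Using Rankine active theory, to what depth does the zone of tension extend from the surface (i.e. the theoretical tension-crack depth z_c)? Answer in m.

K_a = tan²(45° − 23.2°/2) = 0.4348; √K_a = 0.6594.
The active pressure is zero where K_a γ z = 2c√K_a, so z_c = 2c/(γ√K_a) = 2×31.6/(21.5×0.6594) = 4.458 m.

4.46 m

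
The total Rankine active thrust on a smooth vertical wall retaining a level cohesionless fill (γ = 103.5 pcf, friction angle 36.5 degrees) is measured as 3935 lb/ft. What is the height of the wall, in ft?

K_a = 0.2541. P_a = ½ K_a γ H² ⇒ H = √(2P_a/(K_a γ)).
H = √(2×3935/(0.2541×103.5)) = 17.30 ft.

17.3 ft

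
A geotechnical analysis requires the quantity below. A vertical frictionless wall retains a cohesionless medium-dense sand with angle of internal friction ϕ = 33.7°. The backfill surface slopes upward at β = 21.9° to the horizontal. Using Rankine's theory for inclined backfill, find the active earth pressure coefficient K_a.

K_a = cos β · (cos β − √(cos²β − cos²φ)) / (cos β + √(cos²β − cos²φ)).
cos β = 0.9278, cos φ = 0.8320, √(cos²β − cos²φ) = 0.4108.
K_a = 0.9278 × (0.9278 − 0.4108)/(0.9278 + 0.4108) = 0.3584.

0.358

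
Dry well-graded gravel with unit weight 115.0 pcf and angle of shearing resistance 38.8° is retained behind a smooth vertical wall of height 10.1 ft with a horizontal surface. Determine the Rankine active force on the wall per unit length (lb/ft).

1350 lb/ft

K_a = tan²(45° − φ/2) = 0.2296.
P_a = ½ K_a γ H² = 0.5 × 0.2296 × 115.0 × 10.1² = 1346 lb/ft.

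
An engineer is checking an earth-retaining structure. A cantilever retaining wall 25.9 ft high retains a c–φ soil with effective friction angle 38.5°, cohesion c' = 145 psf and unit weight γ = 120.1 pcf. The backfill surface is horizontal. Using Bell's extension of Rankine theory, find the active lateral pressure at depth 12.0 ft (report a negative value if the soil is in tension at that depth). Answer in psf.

195 psf

K_a = (1 − sin φ)/(1 + sin φ) = 0.2327.
σ_a = K_a γ z − 2c√K_a = 0.2327×120.1×12.0 − 2×145×0.4823 = 195.4 psf.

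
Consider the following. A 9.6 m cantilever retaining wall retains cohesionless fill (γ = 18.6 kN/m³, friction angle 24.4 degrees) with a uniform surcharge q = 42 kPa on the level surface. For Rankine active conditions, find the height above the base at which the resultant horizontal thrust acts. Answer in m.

K_a = 0.4153.
Triangular part P₁ = ½K_aγH² = 356.0 at H/3 = 3.200 m; rectangular part P₂ = K_a q H = 167.5 at H/2 = 4.800 m.
ȳ = (P₁·3.200 + P₂·4.800)/(P₁+P₂) = 3.712 m.

3.71 m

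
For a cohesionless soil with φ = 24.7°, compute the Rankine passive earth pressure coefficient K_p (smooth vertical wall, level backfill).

K_p = (1 + sin φ)/(1 − sin φ) = tan²(45° + 24.7°/2) = 2.436.

2.44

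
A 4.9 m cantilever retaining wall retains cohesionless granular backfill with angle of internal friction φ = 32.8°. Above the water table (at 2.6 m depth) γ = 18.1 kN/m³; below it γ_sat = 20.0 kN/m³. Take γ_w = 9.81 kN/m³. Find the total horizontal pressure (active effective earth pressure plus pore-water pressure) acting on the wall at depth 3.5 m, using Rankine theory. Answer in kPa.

K_a = (1 − sin φ)/(1 + sin φ) = 0.2973.
γ' = 20.0 − 9.81 = 10.19 kN/m³.
Effective vertical stress at 3.5 m: σ'_v = 18.1×2.6 + 10.19×0.900 = 56.23 kPa.
σ'_h = K_a σ'_v = 0.2973 × 56.23 = 16.72 kPa; u = γ_w × 0.900 = 8.829 kPa.
Total σ_h = 16.72 + 8.829 = 25.54 kPa.

25.5 kPa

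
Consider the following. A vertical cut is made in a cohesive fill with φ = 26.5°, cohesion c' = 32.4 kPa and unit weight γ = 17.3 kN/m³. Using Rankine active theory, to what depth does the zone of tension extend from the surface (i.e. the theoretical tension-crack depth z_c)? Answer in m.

K_a = tan²(45° − 26.5°/2) = 0.3829; √K_a = 0.6188.
The active pressure is zero where K_a γ z = 2c√K_a, so z_c = 2c/(γ√K_a) = 2×32.4/(17.3×0.6188) = 6.053 m.

6.05 m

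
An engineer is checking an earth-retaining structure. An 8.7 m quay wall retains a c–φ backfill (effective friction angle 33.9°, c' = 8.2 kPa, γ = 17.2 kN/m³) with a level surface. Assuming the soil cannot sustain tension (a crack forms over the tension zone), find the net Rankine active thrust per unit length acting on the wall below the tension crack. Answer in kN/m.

117 kN/m

K_a = 0.2839; √K_a = 0.5328.
Tension-crack depth z_c = 2c/(γ√K_a) = 2×8.2/(17.2×0.5328) = 1.789 m.
σ_a at base = K_a γ H − 2c√K_a = 0.2839×17.2×8.7 − 2×8.2×0.5328 = 33.75 kPa.
P_a = ½ × 33.75 × (H − z_c) = 0.5×33.75×6.911 = 116.6 kN/m.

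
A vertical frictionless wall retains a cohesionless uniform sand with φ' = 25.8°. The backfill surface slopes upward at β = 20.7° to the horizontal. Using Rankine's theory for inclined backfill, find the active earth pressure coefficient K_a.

K_a = cos β · (cos β − √(cos²β − cos²φ)) / (cos β + √(cos²β − cos²φ)).
cos β = 0.9354, cos φ = 0.9003, √(cos²β − cos²φ) = 0.2539.
K_a = 0.9354 × (0.9354 − 0.2539)/(0.9354 + 0.2539) = 0.5360.

0.536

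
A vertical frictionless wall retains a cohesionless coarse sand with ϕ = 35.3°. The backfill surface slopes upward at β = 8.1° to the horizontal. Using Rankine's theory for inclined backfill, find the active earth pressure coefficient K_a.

0.274

K_a = cos β · (cos β − √(cos²β − cos²φ)) / (cos β + √(cos²β − cos²φ)).
cos β = 0.9900, cos φ = 0.8161, √(cos²β − cos²φ) = 0.5604.
K_a = 0.9900 × (0.9900 − 0.5604)/(0.9900 + 0.5604) = 0.2743.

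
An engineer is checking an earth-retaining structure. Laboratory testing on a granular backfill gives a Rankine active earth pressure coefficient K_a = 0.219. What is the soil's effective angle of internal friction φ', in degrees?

39.8°

K_a = tan²(45° − φ/2) ⇒ 45° − φ/2 = arctan(√0.219) = 25.08°.
φ = 2(45° − 25.08°) = 39.84°.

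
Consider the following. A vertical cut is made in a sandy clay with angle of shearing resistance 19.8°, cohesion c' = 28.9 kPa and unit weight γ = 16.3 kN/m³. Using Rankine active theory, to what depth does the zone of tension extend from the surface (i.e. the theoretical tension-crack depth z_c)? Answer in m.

5.05 m

K_a = tan²(45° − 19.8°/2) = 0.4939; √K_a = 0.7028.
The active pressure is zero where K_a γ z = 2c√K_a, so z_c = 2c/(γ√K_a) = 2×28.9/(16.3×0.7028) = 5.045 m.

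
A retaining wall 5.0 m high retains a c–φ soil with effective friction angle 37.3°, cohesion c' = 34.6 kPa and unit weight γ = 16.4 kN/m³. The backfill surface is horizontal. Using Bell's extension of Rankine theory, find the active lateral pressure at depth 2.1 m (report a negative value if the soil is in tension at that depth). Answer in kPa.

-25.8 kPa

K_a = (1 − sin φ)/(1 + sin φ) = 0.2453.
σ_a = K_a γ z − 2c√K_a = 0.2453×16.4×2.1 − 2×34.6×0.4953 = -25.83 kPa.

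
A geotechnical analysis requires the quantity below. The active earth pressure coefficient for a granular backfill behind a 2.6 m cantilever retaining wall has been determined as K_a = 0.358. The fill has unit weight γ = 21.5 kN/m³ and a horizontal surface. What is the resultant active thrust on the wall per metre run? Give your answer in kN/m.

26.0 kN/m

P = ½ K_a γ H² = 0.5 × 0.358 × 21.5 × 2.6² = 26.02 kN/m.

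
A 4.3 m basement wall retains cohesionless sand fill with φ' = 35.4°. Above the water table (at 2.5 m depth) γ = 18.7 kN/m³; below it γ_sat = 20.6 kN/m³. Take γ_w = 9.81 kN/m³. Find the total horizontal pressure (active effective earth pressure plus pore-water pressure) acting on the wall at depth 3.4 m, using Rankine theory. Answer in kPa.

K_a = (1 − sin φ)/(1 + sin φ) = 0.2664.
γ' = 20.6 − 9.81 = 10.79 kN/m³.
Effective vertical stress at 3.4 m: σ'_v = 18.7×2.5 + 10.79×0.900 = 56.46 kPa.
σ'_h = K_a σ'_v = 0.2664 × 56.46 = 15.04 kPa; u = γ_w × 0.900 = 8.829 kPa.
Total σ_h = 15.04 + 8.829 = 23.87 kPa.

23.9 kPa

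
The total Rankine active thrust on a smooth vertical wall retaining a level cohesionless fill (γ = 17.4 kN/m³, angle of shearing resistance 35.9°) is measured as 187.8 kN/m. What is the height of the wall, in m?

9.10 m

K_a = 0.2607. P_a = ½ K_a γ H² ⇒ H = √(2P_a/(K_a γ)).
H = √(2×187.8/(0.2607×17.4)) = 9.099 m.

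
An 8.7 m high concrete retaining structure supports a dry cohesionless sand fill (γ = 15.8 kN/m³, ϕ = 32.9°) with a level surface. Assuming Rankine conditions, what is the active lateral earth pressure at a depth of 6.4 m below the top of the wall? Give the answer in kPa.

29.9 kPa

K_a = (1 − sin φ)/(1 + sin φ) = 0.2960.
σ_h = K_a γ z = 0.2960 × 15.8 × 6.4 = 29.93 kPa.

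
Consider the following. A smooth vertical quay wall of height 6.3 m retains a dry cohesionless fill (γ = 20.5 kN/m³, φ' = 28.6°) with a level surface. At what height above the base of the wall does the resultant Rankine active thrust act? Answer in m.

K_a = 0.3525.
The pressure distribution is triangular, so the resultant acts at H/3 above the base = 6.3/3 = 2.100 m.

2.10 m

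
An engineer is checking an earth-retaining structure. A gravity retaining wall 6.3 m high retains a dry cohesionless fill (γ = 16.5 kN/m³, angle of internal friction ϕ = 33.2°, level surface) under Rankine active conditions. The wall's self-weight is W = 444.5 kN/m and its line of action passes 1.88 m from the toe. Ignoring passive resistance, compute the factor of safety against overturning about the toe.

K_a = tan²(45° − 33.2°/2) = 0.2924.
P_a = ½K_aγH² = 0.5×0.2924×16.5×6.3² = 95.73 kN/m, acting at H/3 = 2.100 m above the base.
Overturning moment M_o = P_a × H/3 = 95.73 × 2.100 = 201.0.
Resisting moment M_r = W × 1.88 = 444.5 × 1.88 = 835.7.
FS_overturning = M_r/M_o = 835.7/201.0 = 4.157.

4.16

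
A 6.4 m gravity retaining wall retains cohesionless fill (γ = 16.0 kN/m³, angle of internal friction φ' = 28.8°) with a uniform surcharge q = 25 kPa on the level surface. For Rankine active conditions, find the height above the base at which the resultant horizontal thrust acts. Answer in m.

2.48 m

K_a = 0.3498.
Triangular part P₁ = ½K_aγH² = 114.6 at H/3 = 2.133 m; rectangular part P₂ = K_a q H = 55.96 at H/2 = 3.200 m.
ȳ = (P₁·2.133 + P₂·3.200)/(P₁+P₂) = 2.483 m.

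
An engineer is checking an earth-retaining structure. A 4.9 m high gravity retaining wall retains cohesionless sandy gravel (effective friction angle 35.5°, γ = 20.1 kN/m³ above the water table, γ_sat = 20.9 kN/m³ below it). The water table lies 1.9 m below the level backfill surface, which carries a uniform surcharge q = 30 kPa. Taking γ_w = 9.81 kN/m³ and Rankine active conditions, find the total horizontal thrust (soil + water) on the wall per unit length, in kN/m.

K_a = tan²(45° − φ/2) = 0.2653.
γ' = 20.9 − 9.81 = 11.09 kN/m³. h₂ = H − d_w = 3.0 m.
σ'_h: at surface K_a·q = 7.958; at WT K_a(q+γd_w) = 18.09; at base K_a(q+γd_w+γ'h₂) = 26.91 kPa.
P₁ = ½(7.958+18.09)×1.9 = 24.74; P₂ = ½(18.09+26.91)×3.0 = 67.50; P_w = ½γ_w h₂² = 44.14.
Total = 24.74+67.50+44.14 = 136.4 kN/m.

136 kN/m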